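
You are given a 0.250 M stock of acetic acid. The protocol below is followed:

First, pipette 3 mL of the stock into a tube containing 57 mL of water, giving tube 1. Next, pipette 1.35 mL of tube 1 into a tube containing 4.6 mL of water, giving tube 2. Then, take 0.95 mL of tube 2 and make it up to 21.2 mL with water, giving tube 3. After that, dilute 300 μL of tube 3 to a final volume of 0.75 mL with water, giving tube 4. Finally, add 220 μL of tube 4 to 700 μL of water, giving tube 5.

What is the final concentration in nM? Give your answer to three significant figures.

Step 1: 3 mL + 57 mL = 60 mL total → factor 60/3 = 20
Step 2: 1.35 mL + 4.6 mL = 5.95 mL total → factor 5.95/1.35 = 4.4074
Step 3: 0.95 mL brought to 21.2 mL → factor 21.2/0.95 = 22.316
Step 4: 300 μL brought to 0.75 mL → factor 750/300 = 2.5
Step 5: 220 μL + 700 μL = 920 μL total → factor 920/220 = 4.1818
Overall dilution factor = 20 × 4.4074 × 22.316 × 2.5 × 4.1818 = 20565
Final = 0.250 M / 20565 = 1.216 × 10^-5 M = 1.22 × 10^4 nM

1.22 × 10^4 nM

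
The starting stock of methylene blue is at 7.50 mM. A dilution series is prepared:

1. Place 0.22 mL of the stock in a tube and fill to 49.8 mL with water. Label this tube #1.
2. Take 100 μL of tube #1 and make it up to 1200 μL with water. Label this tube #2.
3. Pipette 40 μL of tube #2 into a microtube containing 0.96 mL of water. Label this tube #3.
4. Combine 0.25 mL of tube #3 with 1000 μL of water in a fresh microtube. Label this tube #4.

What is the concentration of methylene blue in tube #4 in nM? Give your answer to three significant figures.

Step 1: 0.22 mL brought to 49.8 mL → factor 49.8/0.22 = 226.36
Step 2: 100 μL brought to 1200 μL → factor 1200/100 = 12
Step 3: 40 μL + 0.96 mL = 1000 μL total → factor 1000/40 = 25
Step 4: 0.25 mL + 1000 μL = 1.25 mL total → factor 1.25/0.25 = 5
Overall dilution factor = 226.36 × 12 × 25 × 5 = 3.3955 × 10^5
Final = 7.50 mM / 3.3955 × 10^5 = 2.209 × 10^-5 mM = 22.1 nM

22.1 nM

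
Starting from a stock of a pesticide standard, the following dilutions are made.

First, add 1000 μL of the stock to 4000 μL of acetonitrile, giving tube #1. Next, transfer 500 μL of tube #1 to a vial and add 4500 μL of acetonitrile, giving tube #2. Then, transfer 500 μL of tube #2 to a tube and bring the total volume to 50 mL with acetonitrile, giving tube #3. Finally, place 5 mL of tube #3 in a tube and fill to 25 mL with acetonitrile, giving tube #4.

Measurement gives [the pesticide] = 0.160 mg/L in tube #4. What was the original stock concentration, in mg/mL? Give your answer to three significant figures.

4.00 mg/mL

Step 1: 1000 μL + 4000 μL = 5000 μL total → factor 5000/1000 = 5
Step 2: 500 μL + 4500 μL = 5000 μL total → factor 5000/500 = 10
Step 3: 500 μL brought to 50 mL → factor 50000/500 = 100
Step 4: 5 mL brought to 25 mL → factor 25/5 = 5
Overall dilution factor = 5 × 10 × 100 × 5 = 25000
Stock = 0.160 mg/L × 25000 = 4000 mg/L = 4.00 mg/mL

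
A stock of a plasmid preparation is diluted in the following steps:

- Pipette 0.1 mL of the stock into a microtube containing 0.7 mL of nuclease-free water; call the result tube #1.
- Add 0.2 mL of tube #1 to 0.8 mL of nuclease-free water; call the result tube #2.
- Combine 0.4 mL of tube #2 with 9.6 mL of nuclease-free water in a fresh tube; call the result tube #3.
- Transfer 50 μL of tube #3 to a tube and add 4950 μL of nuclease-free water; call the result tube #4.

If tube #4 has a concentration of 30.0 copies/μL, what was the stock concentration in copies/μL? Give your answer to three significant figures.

Step 1: 0.1 mL + 0.7 mL = 0.8 mL total → factor 0.8/0.1 = 8
Step 2: 0.2 mL + 0.8 mL = 1 mL total → factor 1/0.2 = 5
Step 3: 0.4 mL + 9.6 mL = 10 mL total → factor 10/0.4 = 25
Step 4: 50 μL + 4950 μL = 5000 μL total → factor 5000/50 = 100
Overall dilution factor = 8 × 5 × 25 × 100 = 1 × 10^5
Stock = 30.0 copies/μL × 1 × 10^5 = 3.00 × 10^6 copies/μL

3.00 × 10^6 copies/μL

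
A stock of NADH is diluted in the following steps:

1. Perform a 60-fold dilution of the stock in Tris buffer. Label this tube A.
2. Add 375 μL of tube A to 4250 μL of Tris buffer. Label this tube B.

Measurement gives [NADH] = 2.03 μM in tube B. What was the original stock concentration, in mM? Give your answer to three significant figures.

Step 1: 60-fold → factor 60
Step 2: 375 μL + 4250 μL = 4625 μL total → factor 4625/375 = 12.333
Overall dilution factor = 60 × 12.333 = 740
Stock = 2.03 μM × 740 = 1502 μM = 1.50 mM

1.50 mM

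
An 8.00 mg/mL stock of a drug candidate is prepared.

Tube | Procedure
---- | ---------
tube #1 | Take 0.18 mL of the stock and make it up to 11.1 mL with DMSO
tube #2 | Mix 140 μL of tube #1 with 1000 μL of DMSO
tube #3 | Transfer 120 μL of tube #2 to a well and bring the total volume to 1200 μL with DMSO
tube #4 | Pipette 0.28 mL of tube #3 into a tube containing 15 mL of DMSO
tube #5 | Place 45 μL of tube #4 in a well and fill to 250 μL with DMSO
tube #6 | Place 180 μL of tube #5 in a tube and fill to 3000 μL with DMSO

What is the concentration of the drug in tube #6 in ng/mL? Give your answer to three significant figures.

Step 1: 0.18 mL brought to 11.1 mL → factor 11.1/0.18 = 61.667
Step 2: 140 μL + 1000 μL = 1140 μL total → factor 1140/140 = 8.1429
Step 3: 120 μL brought to 1200 μL → factor 1200/120 = 10
Step 4: 0.28 mL + 15 mL = 15.28 mL total → factor 15.28/0.28 = 54.571
Step 5: 45 μL brought to 250 μL → factor 250/45 = 5.5556
Step 6: 180 μL brought to 3000 μL → factor 3000/180 = 16.667
Overall dilution factor = 61.667 × 8.1429 × 10 × 54.571 × 5.5556 × 16.667 = 2.5373 × 10^7
Final = 8.00 mg/mL / 2.5373 × 10^7 = 3.153 × 10^-7 mg/mL = 0.315 ng/mL

0.315 ng/mL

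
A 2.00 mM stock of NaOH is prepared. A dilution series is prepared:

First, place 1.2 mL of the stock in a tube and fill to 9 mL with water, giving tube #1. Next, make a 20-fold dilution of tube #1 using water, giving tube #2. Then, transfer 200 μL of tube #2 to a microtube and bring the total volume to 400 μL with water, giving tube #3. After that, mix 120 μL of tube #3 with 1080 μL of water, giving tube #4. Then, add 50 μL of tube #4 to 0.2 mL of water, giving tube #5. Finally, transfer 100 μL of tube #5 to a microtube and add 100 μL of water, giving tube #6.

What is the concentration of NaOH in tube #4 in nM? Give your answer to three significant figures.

667 nM

Step 1: 1.2 mL brought to 9 mL → factor 9/1.2 = 7.5
Step 2: 20-fold → factor 20
Step 3: 200 μL brought to 400 μL → factor 400/200 = 2
Step 4: 120 μL + 1080 μL = 1200 μL total → factor 1200/120 = 10
Dilution factor through tube #4 = 7.5 × 20 × 2 × 10 = 3000
[tube #4] = 2.00 mM / 3000 = 0.0006667 mM = 667 nM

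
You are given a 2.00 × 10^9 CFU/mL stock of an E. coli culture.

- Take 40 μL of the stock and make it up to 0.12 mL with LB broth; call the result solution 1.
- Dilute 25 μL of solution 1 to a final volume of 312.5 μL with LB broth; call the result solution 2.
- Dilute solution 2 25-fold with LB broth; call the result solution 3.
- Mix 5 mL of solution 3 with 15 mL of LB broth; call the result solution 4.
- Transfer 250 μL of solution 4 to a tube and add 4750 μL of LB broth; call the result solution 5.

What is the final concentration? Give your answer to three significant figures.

Step 1: 40 μL brought to 0.12 mL → factor 120/40 = 3
Step 2: 25 μL brought to 312.5 μL → factor 312.5/25 = 12.5
Step 3: 25-fold → factor 25
Step 4: 5 mL + 15 mL = 20 mL total → factor 20/5 = 4
Step 5: 250 μL + 4750 μL = 5000 μL total → factor 5000/250 = 20
Overall dilution factor = 3 × 12.5 × 25 × 4 × 20 = 75000
Final = 2.00 × 10^9 CFU/mL / 75000 = 2.67 × 10^4 CFU/mL

2.67 × 10^4 CFU/mL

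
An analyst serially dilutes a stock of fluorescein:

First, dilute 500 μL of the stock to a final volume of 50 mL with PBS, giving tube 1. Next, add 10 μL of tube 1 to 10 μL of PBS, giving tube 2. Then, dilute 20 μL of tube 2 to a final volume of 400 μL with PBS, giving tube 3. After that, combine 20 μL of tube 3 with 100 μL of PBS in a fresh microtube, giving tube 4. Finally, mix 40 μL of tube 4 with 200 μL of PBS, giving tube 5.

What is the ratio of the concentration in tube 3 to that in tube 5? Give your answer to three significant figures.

Step 1: 500 μL brought to 50 mL → factor 50000/500 = 100
Step 2: 10 μL + 10 μL = 20 μL total → factor 20/10 = 2
Step 3: 20 μL brought to 400 μL → factor 400/20 = 20
Step 4: 20 μL + 100 μL = 120 μL total → factor 120/20 = 6
Step 5: 40 μL + 200 μL = 240 μL total → factor 240/40 = 6
Dilution factor to tube 3 = 4000; to tube 5 = 1.44 × 10^5
[tube 3]/[tube 5] = (factor to tube 5)/(factor to tube 3) = 1.44 × 10^5/4000 = 36.0

36.0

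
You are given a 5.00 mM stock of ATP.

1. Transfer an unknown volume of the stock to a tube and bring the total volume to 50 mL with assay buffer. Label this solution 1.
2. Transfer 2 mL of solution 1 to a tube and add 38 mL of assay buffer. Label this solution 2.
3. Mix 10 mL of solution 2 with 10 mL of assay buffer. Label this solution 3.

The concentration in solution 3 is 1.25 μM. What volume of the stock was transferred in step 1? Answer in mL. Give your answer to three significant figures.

Step 1: v brought to 50 mL → factor = 50 mL/v
Step 2: 2 mL + 38 mL = 40 mL total → factor 40/2 = 20
Step 3: 10 mL + 10 mL = 20 mL total → factor 20/10 = 2
Product of known-step factors = 40
Overall factor = 5.00 mM / (1.25 μM) = 4000
Step-1 factor = 4000 / 40 = 100
v = 50 mL / 100 = 0.500 mL

0.500 mL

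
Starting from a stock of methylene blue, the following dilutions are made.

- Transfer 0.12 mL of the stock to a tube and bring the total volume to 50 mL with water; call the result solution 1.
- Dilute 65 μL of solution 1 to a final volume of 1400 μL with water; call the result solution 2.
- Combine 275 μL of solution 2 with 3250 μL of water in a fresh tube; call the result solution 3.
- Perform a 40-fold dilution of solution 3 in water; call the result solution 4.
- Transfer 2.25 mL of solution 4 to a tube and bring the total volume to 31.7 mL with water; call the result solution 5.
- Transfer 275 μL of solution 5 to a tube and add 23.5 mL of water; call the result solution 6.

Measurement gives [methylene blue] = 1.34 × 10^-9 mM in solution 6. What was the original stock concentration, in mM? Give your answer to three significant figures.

7.51 mM

Step 1: 0.12 mL brought to 50 mL → factor 50/0.12 = 416.67
Step 2: 65 μL brought to 1400 μL → factor 1400/65 = 21.538
Step 3: 275 μL + 3250 μL = 3525 μL total → factor 3525/275 = 12.818
Step 4: 40-fold → factor 40
Step 5: 2.25 mL brought to 31.7 mL → factor 31.7/2.25 = 14.089
Step 6: 275 μL + 23.5 mL = 23775 μL total → factor 23775/275 = 86.455
Overall dilution factor = 416.67 × 21.538 × 12.818 × 40 × 14.089 × 86.455 = 5.6047 × 10^9
Stock = 1.34 × 10^-9 mM × 5.6047 × 10^9 = 7.51 mM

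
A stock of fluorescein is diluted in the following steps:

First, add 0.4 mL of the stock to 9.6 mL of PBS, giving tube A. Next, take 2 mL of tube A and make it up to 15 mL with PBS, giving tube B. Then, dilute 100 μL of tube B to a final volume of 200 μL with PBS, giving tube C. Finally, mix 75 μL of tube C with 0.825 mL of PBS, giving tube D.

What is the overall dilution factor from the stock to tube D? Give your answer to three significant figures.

4.50 × 10^3

Step 1: 0.4 mL + 9.6 mL = 10 mL total → factor 10/0.4 = 25
Step 2: 2 mL brought to 15 mL → factor 15/2 = 7.5
Step 3: 100 μL brought to 200 μL → factor 200/100 = 2
Step 4: 75 μL + 0.825 mL = 900 μL total → factor 900/75 = 12
Overall dilution factor = 25 × 7.5 × 2 × 12 = 4500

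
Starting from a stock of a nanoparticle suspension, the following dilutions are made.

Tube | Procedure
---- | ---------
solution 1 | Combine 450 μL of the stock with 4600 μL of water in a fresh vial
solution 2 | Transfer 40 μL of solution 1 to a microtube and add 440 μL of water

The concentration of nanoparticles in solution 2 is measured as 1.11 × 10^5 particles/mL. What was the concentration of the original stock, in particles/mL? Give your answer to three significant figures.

1.49 × 10^7 particles/mL

Step 1: 450 μL + 4600 μL = 5050 μL total → factor 5050/450 = 11.222
Step 2: 40 μL + 440 μL = 480 μL total → factor 480/40 = 12
Overall dilution factor = 11.222 × 12 = 134.67
Stock = 1.11 × 10^5 particles/mL × 134.67 = 1.49 × 10^7 particles/mL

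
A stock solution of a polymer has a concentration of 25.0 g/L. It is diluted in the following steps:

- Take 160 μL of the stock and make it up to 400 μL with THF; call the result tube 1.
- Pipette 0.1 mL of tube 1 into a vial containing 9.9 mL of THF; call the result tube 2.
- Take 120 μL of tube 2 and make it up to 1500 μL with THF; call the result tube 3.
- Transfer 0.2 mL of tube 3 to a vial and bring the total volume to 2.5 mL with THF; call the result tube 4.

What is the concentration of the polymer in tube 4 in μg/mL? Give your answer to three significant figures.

Step 1: 160 μL brought to 400 μL → factor 400/160 = 2.5
Step 2: 0.1 mL + 9.9 mL = 10 mL total → factor 10/0.1 = 100
Step 3: 120 μL brought to 1500 μL → factor 1500/120 = 12.5
Step 4: 0.2 mL brought to 2.5 mL → factor 2.5/0.2 = 12.5
Overall dilution factor = 2.5 × 100 × 12.5 × 12.5 = 39062
Final = 25.0 g/L / 39062 = 0.0006400 g/L = 0.640 μg/mL

0.640 μg/mL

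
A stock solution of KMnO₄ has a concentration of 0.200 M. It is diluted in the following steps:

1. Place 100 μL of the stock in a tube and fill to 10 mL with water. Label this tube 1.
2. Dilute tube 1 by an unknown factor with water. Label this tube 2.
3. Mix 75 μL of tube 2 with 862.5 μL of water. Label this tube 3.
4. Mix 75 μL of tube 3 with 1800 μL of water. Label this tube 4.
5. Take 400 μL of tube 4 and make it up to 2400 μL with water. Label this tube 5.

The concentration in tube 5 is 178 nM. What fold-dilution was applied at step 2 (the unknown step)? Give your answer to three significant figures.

5.99-fold

Step 1: 100 μL brought to 10 mL → factor 10000/100 = 100
Step 2: unknown factor x
Step 3: 75 μL + 862.5 μL = 937.5 μL total → factor 937.5/75 = 12.5
Step 4: 75 μL + 1800 μL = 1875 μL total → factor 1875/75 = 25
Step 5: 400 μL brought to 2400 μL → factor 2400/400 = 6
Product of known-step factors = 1.875 × 10^5
Overall factor = 0.200 M / (178 nM) = 1.1236 × 10^6
x = 1.1236 × 10^6 / 1.875 × 10^5 = 5.99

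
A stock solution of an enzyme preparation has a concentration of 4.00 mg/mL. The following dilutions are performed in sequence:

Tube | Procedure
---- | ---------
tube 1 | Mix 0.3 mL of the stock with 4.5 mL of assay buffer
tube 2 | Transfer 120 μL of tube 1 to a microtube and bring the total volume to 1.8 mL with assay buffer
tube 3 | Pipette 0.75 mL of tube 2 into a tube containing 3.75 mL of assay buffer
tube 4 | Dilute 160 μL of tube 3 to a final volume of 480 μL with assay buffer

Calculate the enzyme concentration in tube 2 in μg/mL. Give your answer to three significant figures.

16.7 μg/mL

Step 1: 0.3 mL + 4.5 mL = 4.8 mL total → factor 4.8/0.3 = 16
Step 2: 120 μL brought to 1.8 mL → factor 1800/120 = 15
Dilution factor through tube 2 = 16 × 15 = 240
[tube 2] = 4.00 mg/mL / 240 = 0.01667 mg/mL = 16.7 μg/mL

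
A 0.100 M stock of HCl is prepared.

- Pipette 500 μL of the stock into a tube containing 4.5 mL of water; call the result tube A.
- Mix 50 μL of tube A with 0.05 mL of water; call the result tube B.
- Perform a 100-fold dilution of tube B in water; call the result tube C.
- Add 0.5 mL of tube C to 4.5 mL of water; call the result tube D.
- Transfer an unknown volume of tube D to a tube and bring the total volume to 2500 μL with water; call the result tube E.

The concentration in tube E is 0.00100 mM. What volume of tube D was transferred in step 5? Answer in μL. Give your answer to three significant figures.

500 μL

Step 1: 500 μL + 4.5 mL = 5000 μL total → factor 5000/500 = 10
Step 2: 50 μL + 0.05 mL = 100 μL total → factor 100/50 = 2
Step 3: 100-fold → factor 100
Step 4: 0.5 mL + 4.5 mL = 5 mL total → factor 5/0.5 = 10
Step 5: v brought to 2500 μL → factor = 2500 μL/v
Product of known-step factors = 20000
Overall factor = 0.100 M / (0.00100 mM) = 1 × 10^5
Step-5 factor = 1 × 10^5 / 20000 = 5
v = 2500 μL / 5 = 500 μL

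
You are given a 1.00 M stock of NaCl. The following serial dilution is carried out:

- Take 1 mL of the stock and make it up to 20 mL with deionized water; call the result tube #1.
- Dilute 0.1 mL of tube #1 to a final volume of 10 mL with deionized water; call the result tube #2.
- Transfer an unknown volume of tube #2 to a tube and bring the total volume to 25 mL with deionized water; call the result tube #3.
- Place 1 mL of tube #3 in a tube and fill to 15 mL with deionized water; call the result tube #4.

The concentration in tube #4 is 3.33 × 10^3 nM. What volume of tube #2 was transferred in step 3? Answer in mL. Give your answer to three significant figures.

Step 1: 1 mL brought to 20 mL → factor 20/1 = 20
Step 2: 0.1 mL brought to 10 mL → factor 10/0.1 = 100
Step 3: v brought to 25 mL → factor = 25 mL/v
Step 4: 1 mL brought to 15 mL → factor 15/1 = 15
Product of known-step factors = 30000
Overall factor = 1.00 M / (3.33 × 10^3 nM) = 3.003 × 10^5
Step-3 factor = 3.003 × 10^5 / 30000 = 10.01
v = 25 mL / 10.01 = 2.50 mL

2.50 mL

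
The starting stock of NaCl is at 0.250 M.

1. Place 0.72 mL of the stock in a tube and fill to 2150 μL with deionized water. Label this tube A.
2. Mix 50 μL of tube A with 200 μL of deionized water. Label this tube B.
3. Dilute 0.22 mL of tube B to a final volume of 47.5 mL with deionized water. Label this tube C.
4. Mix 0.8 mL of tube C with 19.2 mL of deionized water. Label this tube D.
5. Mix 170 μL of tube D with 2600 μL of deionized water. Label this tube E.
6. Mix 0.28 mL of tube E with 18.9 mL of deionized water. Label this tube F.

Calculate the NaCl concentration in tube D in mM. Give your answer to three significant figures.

0.00310 mM

Step 1: 0.72 mL brought to 2150 μL → factor 2.15/0.72 = 2.9861
Step 2: 50 μL + 200 μL = 250 μL total → factor 250/50 = 5
Step 3: 0.22 mL brought to 47.5 mL → factor 47.5/0.22 = 215.91
Step 4: 0.8 mL + 19.2 mL = 20 mL total → factor 20/0.8 = 25
Dilution factor through tube D = 2.9861 × 5 × 215.91 × 25 = 80591
[tube D] = 0.250 M / 80591 = 3.102 × 10^-6 M = 0.00310 mM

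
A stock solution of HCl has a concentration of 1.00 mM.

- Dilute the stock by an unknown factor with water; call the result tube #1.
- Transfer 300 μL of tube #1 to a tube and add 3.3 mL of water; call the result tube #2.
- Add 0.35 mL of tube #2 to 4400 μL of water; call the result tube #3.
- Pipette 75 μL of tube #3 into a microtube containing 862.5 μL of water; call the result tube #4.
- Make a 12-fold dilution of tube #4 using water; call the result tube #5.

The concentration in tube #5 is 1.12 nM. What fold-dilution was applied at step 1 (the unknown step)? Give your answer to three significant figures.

36.5-fold

Step 1: unknown factor x
Step 2: 300 μL + 3.3 mL = 3600 μL total → factor 3600/300 = 12
Step 3: 0.35 mL + 4400 μL = 4.75 mL total → factor 4.75/0.35 = 13.571
Step 4: 75 μL + 862.5 μL = 937.5 μL total → factor 937.5/75 = 12.5
Step 5: 12-fold → factor 12
Product of known-step factors = 24429
Overall factor = 1.00 mM / (1.12 nM) = 8.9286 × 10^5
x = 8.9286 × 10^5 / 24429 = 36.5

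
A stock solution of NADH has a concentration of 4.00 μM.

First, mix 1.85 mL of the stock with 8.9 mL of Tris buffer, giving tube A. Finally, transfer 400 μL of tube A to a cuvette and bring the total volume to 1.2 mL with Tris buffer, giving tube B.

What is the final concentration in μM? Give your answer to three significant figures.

Step 1: 1.85 mL + 8.9 mL = 10.75 mL total → factor 10.75/1.85 = 5.8108
Step 2: 400 μL brought to 1.2 mL → factor 1200/400 = 3
Overall dilution factor = 5.8108 × 3 = 17.432
Final = 4.00 μM / 17.432 = 0.229 μM

0.229 μM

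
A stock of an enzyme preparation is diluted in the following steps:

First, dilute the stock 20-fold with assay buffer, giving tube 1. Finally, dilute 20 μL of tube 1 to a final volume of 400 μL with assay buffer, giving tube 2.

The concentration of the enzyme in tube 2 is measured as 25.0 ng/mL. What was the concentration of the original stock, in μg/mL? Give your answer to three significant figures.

10.0 μg/mL

Step 1: 20-fold → factor 20
Step 2: 20 μL brought to 400 μL → factor 400/20 = 20
Overall dilution factor = 20 × 20 = 400
Stock = 25.0 ng/mL × 400 = 1.000 × 10^4 ng/mL = 10.0 μg/mL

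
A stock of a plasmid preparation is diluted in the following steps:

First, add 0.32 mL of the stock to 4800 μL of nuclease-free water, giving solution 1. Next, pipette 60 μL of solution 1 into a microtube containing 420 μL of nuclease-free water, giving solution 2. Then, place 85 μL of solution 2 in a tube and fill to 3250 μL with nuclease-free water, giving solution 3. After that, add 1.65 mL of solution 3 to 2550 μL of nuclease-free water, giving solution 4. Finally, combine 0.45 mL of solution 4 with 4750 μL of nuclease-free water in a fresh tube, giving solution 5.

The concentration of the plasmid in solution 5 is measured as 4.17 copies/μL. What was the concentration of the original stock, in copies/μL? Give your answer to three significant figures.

Step 1: 0.32 mL + 4800 μL = 5.12 mL total → factor 5.12/0.32 = 16
Step 2: 60 μL + 420 μL = 480 μL total → factor 480/60 = 8
Step 3: 85 μL brought to 3250 μL → factor 3250/85 = 38.235
Step 4: 1.65 mL + 2550 μL = 4.2 mL total → factor 4.2/1.65 = 2.5455
Step 5: 0.45 mL + 4750 μL = 5.2 mL total → factor 5.2/0.45 = 11.556
Overall dilution factor = 16 × 8 × 38.235 × 2.5455 × 11.556 = 1.4396 × 10^5
Stock = 4.17 copies/μL × 1.4396 × 10^5 = 6.00 × 10^5 copies/μL

6.00 × 10^5 copies/μL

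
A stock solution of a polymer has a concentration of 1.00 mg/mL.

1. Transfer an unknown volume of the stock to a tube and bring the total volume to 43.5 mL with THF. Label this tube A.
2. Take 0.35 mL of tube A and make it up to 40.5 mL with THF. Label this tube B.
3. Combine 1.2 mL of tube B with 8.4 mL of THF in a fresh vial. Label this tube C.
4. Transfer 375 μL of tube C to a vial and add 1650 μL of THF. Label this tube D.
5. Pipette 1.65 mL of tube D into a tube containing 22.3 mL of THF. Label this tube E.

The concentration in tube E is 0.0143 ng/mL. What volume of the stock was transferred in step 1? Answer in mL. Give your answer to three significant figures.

0.0451 mL

Step 1: v brought to 43.5 mL → factor = 43.5 mL/v
Step 2: 0.35 mL brought to 40.5 mL → factor 40.5/0.35 = 115.71
Step 3: 1.2 mL + 8.4 mL = 9.6 mL total → factor 9.6/1.2 = 8
Step 4: 375 μL + 1650 μL = 2025 μL total → factor 2025/375 = 5.4
Step 5: 1.65 mL + 22.3 mL = 23.95 mL total → factor 23.95/1.65 = 14.515
Product of known-step factors = 72559
Overall factor = 1.00 mg/mL / (0.0143 ng/mL) = 6.993 × 10^7
Step-1 factor = 6.993 × 10^7 / 72559 = 963.77
v = 43.5 mL / 963.77 = 0.0451 mL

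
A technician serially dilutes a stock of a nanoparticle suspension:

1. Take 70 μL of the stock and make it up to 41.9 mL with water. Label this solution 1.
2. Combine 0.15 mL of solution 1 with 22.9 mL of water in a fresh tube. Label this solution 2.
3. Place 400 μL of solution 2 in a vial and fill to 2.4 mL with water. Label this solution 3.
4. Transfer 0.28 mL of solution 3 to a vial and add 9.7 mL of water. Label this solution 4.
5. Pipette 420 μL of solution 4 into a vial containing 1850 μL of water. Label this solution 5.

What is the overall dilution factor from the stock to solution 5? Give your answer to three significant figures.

Step 1: 70 μL brought to 41.9 mL → factor 41900/70 = 598.57
Step 2: 0.15 mL + 22.9 mL = 23.05 mL total → factor 23.05/0.15 = 153.67
Step 3: 400 μL brought to 2.4 mL → factor 2400/400 = 6
Step 4: 0.28 mL + 9.7 mL = 9.98 mL total → factor 9.98/0.28 = 35.643
Step 5: 420 μL + 1850 μL = 2270 μL total → factor 2270/420 = 5.4048
Overall dilution factor = 598.57 × 153.67 × 6 × 35.643 × 5.4048 = 1.0632 × 10^8

1.06 × 10^8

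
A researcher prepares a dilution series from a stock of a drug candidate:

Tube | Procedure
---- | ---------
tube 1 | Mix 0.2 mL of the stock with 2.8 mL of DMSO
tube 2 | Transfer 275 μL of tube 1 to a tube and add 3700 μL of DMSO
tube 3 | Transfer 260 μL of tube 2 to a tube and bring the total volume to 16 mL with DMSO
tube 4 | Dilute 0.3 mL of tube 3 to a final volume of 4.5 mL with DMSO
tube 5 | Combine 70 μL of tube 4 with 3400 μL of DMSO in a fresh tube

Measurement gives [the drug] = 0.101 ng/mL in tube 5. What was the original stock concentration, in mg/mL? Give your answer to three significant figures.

Step 1: 0.2 mL + 2.8 mL = 3 mL total → factor 3/0.2 = 15
Step 2: 275 μL + 3700 μL = 3975 μL total → factor 3975/275 = 14.455
Step 3: 260 μL brought to 16 mL → factor 16000/260 = 61.538
Step 4: 0.3 mL brought to 4.5 mL → factor 4.5/0.3 = 15
Step 5: 70 μL + 3400 μL = 3470 μL total → factor 3470/70 = 49.571
Overall dilution factor = 15 × 14.455 × 61.538 × 15 × 49.571 = 9.9212 × 10^6
Stock = 0.101 ng/mL × 9.9212 × 10^6 = 1.002 × 10^6 ng/mL = 1.00 mg/mL

1.00 mg/mL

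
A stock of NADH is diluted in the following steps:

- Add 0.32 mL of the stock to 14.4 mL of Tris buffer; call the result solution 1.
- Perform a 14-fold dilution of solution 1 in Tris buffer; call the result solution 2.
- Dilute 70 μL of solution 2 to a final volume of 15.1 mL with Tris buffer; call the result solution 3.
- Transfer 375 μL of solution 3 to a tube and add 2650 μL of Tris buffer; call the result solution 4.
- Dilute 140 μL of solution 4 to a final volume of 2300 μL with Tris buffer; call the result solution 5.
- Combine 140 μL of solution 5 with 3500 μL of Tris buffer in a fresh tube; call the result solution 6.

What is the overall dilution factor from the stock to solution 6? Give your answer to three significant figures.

Step 1: 0.32 mL + 14.4 mL = 14.72 mL total → factor 14.72/0.32 = 46
Step 2: 14-fold → factor 14
Step 3: 70 μL brought to 15.1 mL → factor 15100/70 = 215.71
Step 4: 375 μL + 2650 μL = 3025 μL total → factor 3025/375 = 8.0667
Step 5: 140 μL brought to 2300 μL → factor 2300/140 = 16.429
Step 6: 140 μL + 3500 μL = 3640 μL total → factor 3640/140 = 26
Overall dilution factor = 46 × 14 × 215.71 × 8.0667 × 16.429 × 26 = 4.7867 × 10^8

4.79 × 10^8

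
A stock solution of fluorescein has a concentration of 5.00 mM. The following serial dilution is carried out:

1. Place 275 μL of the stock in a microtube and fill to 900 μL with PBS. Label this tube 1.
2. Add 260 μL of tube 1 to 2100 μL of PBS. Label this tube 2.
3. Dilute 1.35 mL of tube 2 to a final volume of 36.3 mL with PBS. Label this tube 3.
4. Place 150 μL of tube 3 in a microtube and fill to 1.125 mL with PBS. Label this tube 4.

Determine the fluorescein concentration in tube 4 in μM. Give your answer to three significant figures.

Step 1: 275 μL brought to 900 μL → factor 900/275 = 3.2727
Step 2: 260 μL + 2100 μL = 2360 μL total → factor 2360/260 = 9.0769
Step 3: 1.35 mL brought to 36.3 mL → factor 36.3/1.35 = 26.889
Step 4: 150 μL brought to 1.125 mL → factor 1125/150 = 7.5
Overall dilution factor = 3.2727 × 9.0769 × 26.889 × 7.5 = 5990.8
Final = 5.00 mM / 5990.8 = 0.0008346 mM = 0.835 μM

0.835 μM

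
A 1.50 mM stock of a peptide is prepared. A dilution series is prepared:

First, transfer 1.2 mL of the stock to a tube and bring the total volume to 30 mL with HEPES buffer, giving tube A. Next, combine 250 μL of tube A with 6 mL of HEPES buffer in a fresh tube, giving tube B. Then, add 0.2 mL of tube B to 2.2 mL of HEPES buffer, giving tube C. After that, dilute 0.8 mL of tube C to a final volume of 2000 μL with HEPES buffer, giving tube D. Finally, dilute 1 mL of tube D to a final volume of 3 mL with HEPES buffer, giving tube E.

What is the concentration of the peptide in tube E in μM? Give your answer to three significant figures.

Step 1: 1.2 mL brought to 30 mL → factor 30/1.2 = 25
Step 2: 250 μL + 6 mL = 6250 μL total → factor 6250/250 = 25
Step 3: 0.2 mL + 2.2 mL = 2.4 mL total → factor 2.4/0.2 = 12
Step 4: 0.8 mL brought to 2000 μL → factor 2/0.8 = 2.5
Step 5: 1 mL brought to 3 mL → factor 3/1 = 3
Overall dilution factor = 25 × 25 × 12 × 2.5 × 3 = 56250
Final = 1.50 mM / 56250 = 2.667 × 10^-5 mM = 0.0267 μM

0.0267 μM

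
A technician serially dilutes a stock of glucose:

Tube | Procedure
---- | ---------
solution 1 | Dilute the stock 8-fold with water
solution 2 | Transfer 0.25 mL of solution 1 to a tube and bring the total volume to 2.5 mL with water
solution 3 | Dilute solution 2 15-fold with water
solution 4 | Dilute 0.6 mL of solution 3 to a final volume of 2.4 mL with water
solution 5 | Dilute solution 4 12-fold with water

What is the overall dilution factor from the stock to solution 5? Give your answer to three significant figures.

Step 1: 8-fold → factor 8
Step 2: 0.25 mL brought to 2.5 mL → factor 2.5/0.25 = 10
Step 3: 15-fold → factor 15
Step 4: 0.6 mL brought to 2.4 mL → factor 2.4/0.6 = 4
Step 5: 12-fold → factor 12
Overall dilution factor = 8 × 10 × 15 × 4 × 12 = 57600

5.76 × 10^4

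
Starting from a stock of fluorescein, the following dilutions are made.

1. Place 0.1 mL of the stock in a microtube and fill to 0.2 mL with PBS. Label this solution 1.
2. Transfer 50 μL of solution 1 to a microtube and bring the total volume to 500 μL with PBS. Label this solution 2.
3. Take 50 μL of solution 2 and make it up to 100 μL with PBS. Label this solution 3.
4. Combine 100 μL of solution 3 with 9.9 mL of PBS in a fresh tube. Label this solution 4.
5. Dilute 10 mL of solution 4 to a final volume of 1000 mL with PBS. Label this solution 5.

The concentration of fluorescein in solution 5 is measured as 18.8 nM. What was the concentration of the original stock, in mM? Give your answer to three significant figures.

Step 1: 0.1 mL brought to 0.2 mL → factor 0.2/0.1 = 2
Step 2: 50 μL brought to 500 μL → factor 500/50 = 10
Step 3: 50 μL brought to 100 μL → factor 100/50 = 2
Step 4: 100 μL + 9.9 mL = 10000 μL total → factor 10000/100 = 100
Step 5: 10 mL brought to 1000 mL → factor 1000/10 = 100
Overall dilution factor = 2 × 10 × 2 × 100 × 100 = 4 × 10^5
Stock = 18.8 nM × 4 × 10^5 = 7.520 × 10^6 nM = 7.52 mM

7.52 mM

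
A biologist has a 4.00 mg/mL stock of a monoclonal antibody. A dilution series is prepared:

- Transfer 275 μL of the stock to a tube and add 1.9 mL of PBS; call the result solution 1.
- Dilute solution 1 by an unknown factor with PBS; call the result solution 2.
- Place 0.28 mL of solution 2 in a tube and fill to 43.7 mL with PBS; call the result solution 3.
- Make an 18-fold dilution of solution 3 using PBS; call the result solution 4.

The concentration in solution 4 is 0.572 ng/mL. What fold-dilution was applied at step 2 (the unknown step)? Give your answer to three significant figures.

Step 1: 275 μL + 1.9 mL = 2175 μL total → factor 2175/275 = 7.9091
Step 2: unknown factor x
Step 3: 0.28 mL brought to 43.7 mL → factor 43.7/0.28 = 156.07
Step 4: 18-fold → factor 18
Product of known-step factors = 22219
Overall factor = 4.00 mg/mL / (0.572 ng/mL) = 6.993 × 10^6
x = 6.993 × 10^6 / 22219 = 315

315-fold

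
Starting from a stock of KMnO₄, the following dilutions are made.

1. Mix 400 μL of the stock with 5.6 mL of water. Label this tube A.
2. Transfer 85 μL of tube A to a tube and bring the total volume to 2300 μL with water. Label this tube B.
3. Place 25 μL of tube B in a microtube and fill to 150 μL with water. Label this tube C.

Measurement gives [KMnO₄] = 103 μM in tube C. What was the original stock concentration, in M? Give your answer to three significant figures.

Step 1: 400 μL + 5.6 mL = 6000 μL total → factor 6000/400 = 15
Step 2: 85 μL brought to 2300 μL → factor 2300/85 = 27.059
Step 3: 25 μL brought to 150 μL → factor 150/25 = 6
Overall dilution factor = 15 × 27.059 × 6 = 2435.3
Stock = 103 μM × 2435.3 = 2.508 × 10^5 μM = 0.251 M

0.251 M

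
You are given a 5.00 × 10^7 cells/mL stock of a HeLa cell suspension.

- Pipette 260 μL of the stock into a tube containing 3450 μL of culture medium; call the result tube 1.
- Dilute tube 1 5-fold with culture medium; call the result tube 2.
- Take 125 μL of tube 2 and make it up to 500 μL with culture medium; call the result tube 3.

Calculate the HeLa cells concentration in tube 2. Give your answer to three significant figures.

7.01 × 10^5 cells/mL

Step 1: 260 μL + 3450 μL = 3710 μL total → factor 3710/260 = 14.269
Step 2: 5-fold → factor 5
Dilution factor through tube 2 = 14.269 × 5 = 71.346
[tube 2] = 5.00 × 10^7 cells/mL / 71.346 = 7.01 × 10^5 cells/mL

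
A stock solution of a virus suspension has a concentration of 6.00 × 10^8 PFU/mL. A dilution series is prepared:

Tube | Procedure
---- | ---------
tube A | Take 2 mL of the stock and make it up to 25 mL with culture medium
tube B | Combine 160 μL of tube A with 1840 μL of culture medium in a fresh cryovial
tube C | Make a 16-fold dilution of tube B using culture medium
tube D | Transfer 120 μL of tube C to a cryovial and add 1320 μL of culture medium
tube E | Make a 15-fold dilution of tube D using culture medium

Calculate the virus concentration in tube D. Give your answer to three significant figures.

Step 1: 2 mL brought to 25 mL → factor 25/2 = 12.5
Step 2: 160 μL + 1840 μL = 2000 μL total → factor 2000/160 = 12.5
Step 3: 16-fold → factor 16
Step 4: 120 μL + 1320 μL = 1440 μL total → factor 1440/120 = 12
Dilution factor through tube D = 12.5 × 12.5 × 16 × 12 = 30000
[tube D] = 6.00 × 10^8 PFU/mL / 30000 = 2.00 × 10^4 PFU/mL

2.00 × 10^4 PFU/mL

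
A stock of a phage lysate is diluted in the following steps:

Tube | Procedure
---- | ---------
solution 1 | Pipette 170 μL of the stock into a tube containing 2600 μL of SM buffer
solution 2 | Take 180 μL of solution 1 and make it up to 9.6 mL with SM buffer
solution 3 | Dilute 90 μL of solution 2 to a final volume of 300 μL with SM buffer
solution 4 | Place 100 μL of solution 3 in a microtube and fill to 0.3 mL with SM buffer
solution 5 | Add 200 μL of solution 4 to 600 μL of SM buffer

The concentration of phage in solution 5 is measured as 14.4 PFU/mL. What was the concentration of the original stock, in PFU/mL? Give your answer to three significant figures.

Step 1: 170 μL + 2600 μL = 2770 μL total → factor 2770/170 = 16.294
Step 2: 180 μL brought to 9.6 mL → factor 9600/180 = 53.333
Step 3: 90 μL brought to 300 μL → factor 300/90 = 3.3333
Step 4: 100 μL brought to 0.3 mL → factor 300/100 = 3
Step 5: 200 μL + 600 μL = 800 μL total → factor 800/200 = 4
Overall dilution factor = 16.294 × 53.333 × 3.3333 × 3 × 4 = 34761
Stock = 14.4 PFU/mL × 34761 = 5.01 × 10^5 PFU/mL

5.01 × 10^5 PFU/mL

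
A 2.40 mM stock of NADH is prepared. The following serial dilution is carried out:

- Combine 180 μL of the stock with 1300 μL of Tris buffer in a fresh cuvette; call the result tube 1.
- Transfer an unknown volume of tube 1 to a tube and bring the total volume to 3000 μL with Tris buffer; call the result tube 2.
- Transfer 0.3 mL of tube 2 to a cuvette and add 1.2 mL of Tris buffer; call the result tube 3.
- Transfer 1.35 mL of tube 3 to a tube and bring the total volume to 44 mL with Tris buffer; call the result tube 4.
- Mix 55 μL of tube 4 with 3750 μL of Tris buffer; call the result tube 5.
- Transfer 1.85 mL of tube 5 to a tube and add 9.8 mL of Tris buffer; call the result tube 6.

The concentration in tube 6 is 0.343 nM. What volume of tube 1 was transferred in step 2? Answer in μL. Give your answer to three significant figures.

Step 1: 180 μL + 1300 μL = 1480 μL total → factor 1480/180 = 8.2222
Step 2: v brought to 3000 μL → factor = 3000 μL/v
Step 3: 0.3 mL + 1.2 mL = 1.5 mL total → factor 1.5/0.3 = 5
Step 4: 1.35 mL brought to 44 mL → factor 44/1.35 = 32.593
Step 5: 55 μL + 3750 μL = 3805 μL total → factor 3805/55 = 69.182
Step 6: 1.85 mL + 9.8 mL = 11.65 mL total → factor 11.65/1.85 = 6.2973
Product of known-step factors = 5.8375 × 10^5
Overall factor = 2.40 mM / (0.343 nM) = 6.9971 × 10^6
Step-2 factor = 6.9971 × 10^6 / 5.8375 × 10^5 = 11.987
v = 3000 μL / 11.987 = 250 μL

250 μL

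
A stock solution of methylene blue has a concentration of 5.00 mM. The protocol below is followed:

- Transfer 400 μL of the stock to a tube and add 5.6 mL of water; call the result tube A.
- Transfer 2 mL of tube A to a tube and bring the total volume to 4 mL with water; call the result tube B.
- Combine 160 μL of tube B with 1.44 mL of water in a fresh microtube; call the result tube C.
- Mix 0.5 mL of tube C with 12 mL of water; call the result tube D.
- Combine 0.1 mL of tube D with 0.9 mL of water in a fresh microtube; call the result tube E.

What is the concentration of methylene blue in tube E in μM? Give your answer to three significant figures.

Step 1: 400 μL + 5.6 mL = 6000 μL total → factor 6000/400 = 15
Step 2: 2 mL brought to 4 mL → factor 4/2 = 2
Step 3: 160 μL + 1.44 mL = 1600 μL total → factor 1600/160 = 10
Step 4: 0.5 mL + 12 mL = 12.5 mL total → factor 12.5/0.5 = 25
Step 5: 0.1 mL + 0.9 mL = 1 mL total → factor 1/0.1 = 10
Overall dilution factor = 15 × 2 × 10 × 25 × 10 = 75000
Final = 5.00 mM / 75000 = 6.667 × 10^-5 mM = 0.0667 μM

0.0667 μM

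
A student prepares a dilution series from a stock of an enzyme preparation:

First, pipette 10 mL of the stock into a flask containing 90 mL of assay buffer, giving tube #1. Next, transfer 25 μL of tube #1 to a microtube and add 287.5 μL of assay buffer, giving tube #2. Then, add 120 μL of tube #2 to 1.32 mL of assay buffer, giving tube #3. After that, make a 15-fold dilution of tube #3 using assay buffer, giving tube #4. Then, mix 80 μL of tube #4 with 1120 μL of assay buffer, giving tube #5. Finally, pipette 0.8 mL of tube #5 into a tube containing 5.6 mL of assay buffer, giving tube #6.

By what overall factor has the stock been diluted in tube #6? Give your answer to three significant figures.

Step 1: 10 mL + 90 mL = 100 mL total → factor 100/10 = 10
Step 2: 25 μL + 287.5 μL = 312.5 μL total → factor 312.5/25 = 12.5
Step 3: 120 μL + 1.32 mL = 1440 μL total → factor 1440/120 = 12
Step 4: 15-fold → factor 15
Step 5: 80 μL + 1120 μL = 1200 μL total → factor 1200/80 = 15
Step 6: 0.8 mL + 5.6 mL = 6.4 mL total → factor 6.4/0.8 = 8
Overall dilution factor = 10 × 12.5 × 12 × 15 × 15 × 8 = 2.7 × 10^6

2.70 × 10^6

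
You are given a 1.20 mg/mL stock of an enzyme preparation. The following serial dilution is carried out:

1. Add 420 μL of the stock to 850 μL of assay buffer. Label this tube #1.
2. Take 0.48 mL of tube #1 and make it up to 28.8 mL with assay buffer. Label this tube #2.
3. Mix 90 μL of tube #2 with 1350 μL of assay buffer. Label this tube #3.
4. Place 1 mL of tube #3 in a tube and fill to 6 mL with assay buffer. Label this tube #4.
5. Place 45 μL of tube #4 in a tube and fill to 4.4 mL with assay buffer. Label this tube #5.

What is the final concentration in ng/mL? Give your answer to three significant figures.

Step 1: 420 μL + 850 μL = 1270 μL total → factor 1270/420 = 3.0238
Step 2: 0.48 mL brought to 28.8 mL → factor 28.8/0.48 = 60
Step 3: 90 μL + 1350 μL = 1440 μL total → factor 1440/90 = 16
Step 4: 1 mL brought to 6 mL → factor 6/1 = 6
Step 5: 45 μL brought to 4.4 mL → factor 4400/45 = 97.778
Overall dilution factor = 3.0238 × 60 × 16 × 6 × 97.778 = 1.703 × 10^6
Final = 1.20 mg/mL / 1.703 × 10^6 = 7.046 × 10^-7 mg/mL = 0.705 ng/mL

0.705 ng/mL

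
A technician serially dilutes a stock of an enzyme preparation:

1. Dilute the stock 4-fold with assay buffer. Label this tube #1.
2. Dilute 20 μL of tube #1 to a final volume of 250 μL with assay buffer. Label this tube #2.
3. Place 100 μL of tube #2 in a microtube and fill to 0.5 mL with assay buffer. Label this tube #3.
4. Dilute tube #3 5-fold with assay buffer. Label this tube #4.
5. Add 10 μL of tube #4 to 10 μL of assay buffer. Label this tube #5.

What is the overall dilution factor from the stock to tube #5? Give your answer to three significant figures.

Step 1: 4-fold → factor 4
Step 2: 20 μL brought to 250 μL → factor 250/20 = 12.5
Step 3: 100 μL brought to 0.5 mL → factor 500/100 = 5
Step 4: 5-fold → factor 5
Step 5: 10 μL + 10 μL = 20 μL total → factor 20/10 = 2
Overall dilution factor = 4 × 12.5 × 5 × 5 × 2 = 2500

2.50 × 10^3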